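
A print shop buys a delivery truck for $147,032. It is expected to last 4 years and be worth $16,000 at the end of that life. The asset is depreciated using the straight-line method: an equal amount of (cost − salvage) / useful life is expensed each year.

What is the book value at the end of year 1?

$114,274

Depreciable base = $147,032 − $16,000 = $131,032.
Annual expense = $131,032 / 4 = $32,758.
End of year 1: book value $114,274.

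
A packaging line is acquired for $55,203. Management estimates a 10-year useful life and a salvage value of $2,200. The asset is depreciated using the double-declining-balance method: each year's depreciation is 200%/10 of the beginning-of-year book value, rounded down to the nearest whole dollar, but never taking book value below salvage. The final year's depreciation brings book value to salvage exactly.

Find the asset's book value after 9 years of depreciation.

Depreciable base = $55,203 − $2,200 = $53,003.
Year 1: ⌊$55,203 × 200%/10⌋ = $11,040. Book value $44,163.
Year 2: ⌊$44,163 × 200%/10⌋ = $8,832. Book value $35,331.
Year 3: ⌊$35,331 × 200%/10⌋ = $7,066. Book value $28,265.
Year 4: ⌊$28,265 × 200%/10⌋ = $5,653. Book value $22,612.
Year 5: ⌊$22,612 × 200%/10⌋ = $4,522. Book value $18,090.
Year 6: ⌊$18,090 × 200%/10⌋ = $3,618. Book value $14,472.
Year 7: ⌊$14,472 × 200%/10⌋ = $2,894. Book value $11,578.
Year 8: ⌊$11,578 × 200%/10⌋ = $2,315. Book value $9,263.
Year 9: ⌊$9,263 × 200%/10⌋ = $1,852. Book value $7,411.

$7,411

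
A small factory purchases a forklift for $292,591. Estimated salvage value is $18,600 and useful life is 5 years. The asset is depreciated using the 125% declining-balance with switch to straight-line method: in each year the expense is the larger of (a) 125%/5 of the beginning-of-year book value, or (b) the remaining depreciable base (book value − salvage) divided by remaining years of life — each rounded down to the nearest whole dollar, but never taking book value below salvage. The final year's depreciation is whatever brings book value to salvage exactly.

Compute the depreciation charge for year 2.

Depreciable base = $292,591 − $18,600 = $273,991.
Year 1: DB = ⌊$292,591 × 125%/5⌋ = $73,147; SL = ⌊$273,991/5⌋ = $54,798 → take DB $73,147. Book value $219,444.
Year 2: DB = ⌊$219,444 × 125%/5⌋ = $54,861; SL = ⌊$200,844/4⌋ = $50,211 → take DB $54,861. Book value $164,583.

$54,861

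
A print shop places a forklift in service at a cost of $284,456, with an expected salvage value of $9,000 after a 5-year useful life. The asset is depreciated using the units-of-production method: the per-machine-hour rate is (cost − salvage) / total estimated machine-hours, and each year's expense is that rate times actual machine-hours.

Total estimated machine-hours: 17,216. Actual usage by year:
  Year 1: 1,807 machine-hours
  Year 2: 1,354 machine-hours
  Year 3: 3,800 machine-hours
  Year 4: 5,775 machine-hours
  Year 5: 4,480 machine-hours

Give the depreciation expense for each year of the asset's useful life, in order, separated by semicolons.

$28,912; $21,664; $60,800; $92,400; $71,680

Depreciable base = $284,456 − $9,000 = $275,456.
Rate = $275,456 / 17,216 machine-hours = $16 per machine-hour.
Year 1: 1,807 × $16 = $28,912. Book value $255,544.
Year 2: 1,354 × $16 = $21,664. Book value $233,880.
Year 3: 3,800 × $16 = $60,800. Book value $173,080.
Year 4: 5,775 × $16 = $92,400. Book value $80,680.
Year 5: 4,480 × $16 = $71,680. Book value $9,000.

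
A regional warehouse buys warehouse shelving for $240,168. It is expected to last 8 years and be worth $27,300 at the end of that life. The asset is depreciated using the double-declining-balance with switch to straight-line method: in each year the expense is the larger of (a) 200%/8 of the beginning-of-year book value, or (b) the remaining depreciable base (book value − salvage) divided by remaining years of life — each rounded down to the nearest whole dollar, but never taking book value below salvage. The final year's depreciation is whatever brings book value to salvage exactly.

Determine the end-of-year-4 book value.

$75,992

Depreciable base = $240,168 − $27,300 = $212,868.
Year 1: DB = ⌊$240,168 × 200%/8⌋ = $60,042; SL = ⌊$212,868/8⌋ = $26,608 → take DB $60,042. Book value $180,126.
Year 2: DB = ⌊$180,126 × 200%/8⌋ = $45,031; SL = ⌊$152,826/7⌋ = $21,832 → take DB $45,031. Book value $135,095.
Year 3: DB = ⌊$135,095 × 200%/8⌋ = $33,773; SL = ⌊$107,795/6⌋ = $17,965 → take DB $33,773. Book value $101,322.
Year 4: DB = ⌊$101,322 × 200%/8⌋ = $25,330; SL = ⌊$74,022/5⌋ = $14,804 → take DB $25,330. Book value $75,992.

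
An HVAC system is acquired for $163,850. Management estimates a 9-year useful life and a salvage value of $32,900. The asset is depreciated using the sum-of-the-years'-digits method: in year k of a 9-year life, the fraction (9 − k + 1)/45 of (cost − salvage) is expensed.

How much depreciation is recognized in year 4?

$17,460

Depreciable base = $163,850 − $32,900 = $130,950.
Sum of the years' digits = 9+8+7+6+5+4+3+2+1 = 45.
Year 1: $130,950 × 9/45 = $26,190. Book value $137,660.
Year 2: $130,950 × 8/45 = $23,280. Book value $114,380.
Year 3: $130,950 × 7/45 = $20,370. Book value $94,010.
Year 4: $130,950 × 6/45 = $17,460. Book value $76,550.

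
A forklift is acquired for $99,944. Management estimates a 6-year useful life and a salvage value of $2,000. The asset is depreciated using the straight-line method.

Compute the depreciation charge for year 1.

$16,324

Depreciable base = $99,944 − $2,000 = $97,944.
Annual expense = $97,944 / 6 = $16,324.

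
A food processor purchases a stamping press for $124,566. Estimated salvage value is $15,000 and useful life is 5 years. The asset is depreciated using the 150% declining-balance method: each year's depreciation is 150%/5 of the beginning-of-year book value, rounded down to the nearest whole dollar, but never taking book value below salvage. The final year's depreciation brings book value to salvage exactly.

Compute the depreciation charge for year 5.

Depreciable base = $124,566 − $15,000 = $109,566.
Year 1: ⌊$124,566 × 150%/5⌋ = $37,369. Book value $87,197.
Year 2: ⌊$87,197 × 150%/5⌋ = $26,159. Book value $61,038.
Year 3: ⌊$61,038 × 150%/5⌋ = $18,311. Book value $42,727.
Year 4: ⌊$42,727 × 150%/5⌋ = $12,818. Book value $29,909.
Year 5 (final): $29,909 − $15,000 = $14,909. Book value $15,000.

$14,909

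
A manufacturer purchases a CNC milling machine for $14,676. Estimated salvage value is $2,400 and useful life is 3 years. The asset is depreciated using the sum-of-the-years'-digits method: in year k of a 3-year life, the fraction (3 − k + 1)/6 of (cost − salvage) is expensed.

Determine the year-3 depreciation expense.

Depreciable base = $14,676 − $2,400 = $12,276.
Sum of the years' digits = 3+2+1 = 6.
Year 1: $12,276 × 3/6 = $6,138. Book value $8,538.
Year 2: $12,276 × 2/6 = $4,092. Book value $4,446.
Year 3: $12,276 × 1/6 = $2,046. Book value $2,400.

$2,046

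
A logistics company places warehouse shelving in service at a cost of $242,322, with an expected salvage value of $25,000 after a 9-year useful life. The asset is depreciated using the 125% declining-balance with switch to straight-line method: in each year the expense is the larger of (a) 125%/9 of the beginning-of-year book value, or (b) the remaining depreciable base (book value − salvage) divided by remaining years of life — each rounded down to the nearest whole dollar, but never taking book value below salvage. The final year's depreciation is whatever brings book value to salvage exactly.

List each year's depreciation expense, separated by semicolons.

Depreciable base = $242,322 − $25,000 = $217,322.
Year 1: DB = ⌊$242,322 × 125%/9⌋ = $33,655; SL = ⌊$217,322/9⌋ = $24,146 → take DB $33,655. Book value $208,667.
Year 2: DB = ⌊$208,667 × 125%/9⌋ = $28,981; SL = ⌊$183,667/8⌋ = $22,958 → take DB $28,981. Book value $179,686.
Year 3: DB = ⌊$179,686 × 125%/9⌋ = $24,956; SL = ⌊$154,686/7⌋ = $22,098 → take DB $24,956. Book value $154,730.
Year 4: DB = ⌊$154,730 × 125%/9⌋ = $21,490; SL = ⌊$129,730/6⌋ = $21,621 → take SL $21,621. Book value $133,109.
Year 5: DB = ⌊$133,109 × 125%/9⌋ = $18,487; SL = ⌊$108,109/5⌋ = $21,621 → take SL $21,621. Book value $111,488.
Year 6: DB = ⌊$111,488 × 125%/9⌋ = $15,484; SL = ⌊$86,488/4⌋ = $21,622 → take SL $21,622. Book value $89,866.
Year 7: DB = ⌊$89,866 × 125%/9⌋ = $12,481; SL = ⌊$64,866/3⌋ = $21,622 → take SL $21,622. Book value $68,244.
Year 8: DB = ⌊$68,244 × 125%/9⌋ = $9,478; SL = ⌊$43,244/2⌋ = $21,622 → take SL $21,622. Book value $46,622.
Year 9 (final): $46,622 − $25,000 = $21,622. Book value $25,000.

$33,655; $28,981; $24,956; $21,621; $21,621; $21,622; $21,622; $21,622; $21,622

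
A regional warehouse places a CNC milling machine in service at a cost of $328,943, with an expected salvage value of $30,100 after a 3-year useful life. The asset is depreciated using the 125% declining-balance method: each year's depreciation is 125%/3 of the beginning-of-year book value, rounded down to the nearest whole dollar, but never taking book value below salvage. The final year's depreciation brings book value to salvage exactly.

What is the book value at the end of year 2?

$111,933

Depreciable base = $328,943 − $30,100 = $298,843.
Year 1: ⌊$328,943 × 125%/3⌋ = $137,059. Book value $191,884.
Year 2: ⌊$191,884 × 125%/3⌋ = $79,951. Book value $111,933.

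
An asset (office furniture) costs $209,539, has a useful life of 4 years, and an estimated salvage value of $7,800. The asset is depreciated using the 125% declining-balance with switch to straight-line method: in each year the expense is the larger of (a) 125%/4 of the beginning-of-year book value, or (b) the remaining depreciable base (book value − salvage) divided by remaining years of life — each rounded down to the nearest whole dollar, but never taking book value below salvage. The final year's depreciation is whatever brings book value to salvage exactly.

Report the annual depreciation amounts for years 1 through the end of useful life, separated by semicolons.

Depreciable base = $209,539 − $7,800 = $201,739.
Year 1: DB = ⌊$209,539 × 125%/4⌋ = $65,480; SL = ⌊$201,739/4⌋ = $50,434 → take DB $65,480. Book value $144,059.
Year 2: DB = ⌊$144,059 × 125%/4⌋ = $45,018; SL = ⌊$136,259/3⌋ = $45,419 → take SL $45,419. Book value $98,640.
Year 3: DB = ⌊$98,640 × 125%/4⌋ = $30,825; SL = ⌊$90,840/2⌋ = $45,420 → take SL $45,420. Book value $53,220.
Year 4 (final): $53,220 − $7,800 = $45,420. Book value $7,800.

$65,480; $45,419; $45,420; $45,420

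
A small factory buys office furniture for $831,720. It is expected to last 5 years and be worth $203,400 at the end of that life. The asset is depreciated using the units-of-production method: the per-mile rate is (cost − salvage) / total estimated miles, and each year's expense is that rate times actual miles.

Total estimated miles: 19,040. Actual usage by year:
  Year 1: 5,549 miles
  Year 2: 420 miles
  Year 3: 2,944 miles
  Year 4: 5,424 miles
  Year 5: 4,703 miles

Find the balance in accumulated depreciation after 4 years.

$473,121

Depreciable base = $831,720 − $203,400 = $628,320.
Rate = $628,320 / 19,040 miles = $33 per mile.
Year 1: 5,549 × $33 = $183,117. Book value $648,603.
Year 2: 420 × $33 = $13,860. Book value $634,743.
Year 3: 2,944 × $33 = $97,152. Book value $537,591.
Year 4: 5,424 × $33 = $178,992. Book value $358,599.
Accumulated through year 4 = $831,720 − $358,599 = $473,121.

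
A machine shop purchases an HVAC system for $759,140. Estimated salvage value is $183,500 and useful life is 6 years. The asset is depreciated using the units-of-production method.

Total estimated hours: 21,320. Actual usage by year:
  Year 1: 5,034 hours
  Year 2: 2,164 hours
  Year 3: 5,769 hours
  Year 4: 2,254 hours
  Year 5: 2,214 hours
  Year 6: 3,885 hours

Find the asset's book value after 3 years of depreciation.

Depreciable base = $759,140 − $183,500 = $575,640.
Rate = $575,640 / 21,320 hours = $27 per hour.
Year 1: 5,034 × $27 = $135,918. Book value $623,222.
Year 2: 2,164 × $27 = $58,428. Book value $564,794.
Year 3: 5,769 × $27 = $155,763. Book value $409,031.

$409,031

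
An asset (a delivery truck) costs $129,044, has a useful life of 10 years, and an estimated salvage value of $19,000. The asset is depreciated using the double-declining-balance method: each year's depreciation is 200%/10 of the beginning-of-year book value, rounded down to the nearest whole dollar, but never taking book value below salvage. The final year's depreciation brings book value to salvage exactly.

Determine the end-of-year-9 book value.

Depreciable base = $129,044 − $19,000 = $110,044.
Year 1: ⌊$129,044 × 200%/10⌋ = $25,808. Book value $103,236.
Year 2: ⌊$103,236 × 200%/10⌋ = $20,647. Book value $82,589.
Year 3: ⌊$82,589 × 200%/10⌋ = $16,517. Book value $66,072.
Year 4: ⌊$66,072 × 200%/10⌋ = $13,214. Book value $52,858.
Year 5: ⌊$52,858 × 200%/10⌋ = $10,571. Book value $42,287.
Year 6: ⌊$42,287 × 200%/10⌋ = $8,457. Book value $33,830.
Year 7: ⌊$33,830 × 200%/10⌋ = $6,766. Book value $27,064.
Year 8: ⌊$27,064 × 200%/10⌋ = $5,412. Book value $21,652.
Year 9: ⌊$21,652 × 200%/10⌋ = $4,330, capped at $2,652. Book value $19,000.

$19,000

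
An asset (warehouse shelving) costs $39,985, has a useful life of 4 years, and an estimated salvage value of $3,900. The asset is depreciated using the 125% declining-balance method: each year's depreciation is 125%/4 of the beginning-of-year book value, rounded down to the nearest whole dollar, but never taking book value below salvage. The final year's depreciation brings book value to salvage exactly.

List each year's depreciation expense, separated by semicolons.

Depreciable base = $39,985 − $3,900 = $36,085.
Year 1: ⌊$39,985 × 125%/4⌋ = $12,495. Book value $27,490.
Year 2: ⌊$27,490 × 125%/4⌋ = $8,590. Book value $18,900.
Year 3: ⌊$18,900 × 125%/4⌋ = $5,906. Book value $12,994.
Year 4 (final): $12,994 − $3,900 = $9,094. Book value $3,900.

$12,495; $8,590; $5,906; $9,094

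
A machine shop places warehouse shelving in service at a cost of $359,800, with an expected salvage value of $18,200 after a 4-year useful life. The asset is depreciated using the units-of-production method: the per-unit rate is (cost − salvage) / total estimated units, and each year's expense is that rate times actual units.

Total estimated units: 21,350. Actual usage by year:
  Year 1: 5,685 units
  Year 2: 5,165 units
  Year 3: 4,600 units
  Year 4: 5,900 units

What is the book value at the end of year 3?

Depreciable base = $359,800 − $18,200 = $341,600.
Rate = $341,600 / 21,350 units = $16 per unit.
Year 1: 5,685 × $16 = $90,960. Book value $268,840.
Year 2: 5,165 × $16 = $82,640. Book value $186,200.
Year 3: 4,600 × $16 = $73,600. Book value $112,600.

$112,600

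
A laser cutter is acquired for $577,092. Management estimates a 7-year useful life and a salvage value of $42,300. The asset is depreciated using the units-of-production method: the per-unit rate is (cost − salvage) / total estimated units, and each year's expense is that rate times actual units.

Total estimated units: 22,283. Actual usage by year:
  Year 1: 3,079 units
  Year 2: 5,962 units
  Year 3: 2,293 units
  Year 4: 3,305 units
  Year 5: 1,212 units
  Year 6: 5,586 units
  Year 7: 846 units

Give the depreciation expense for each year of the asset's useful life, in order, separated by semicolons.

Depreciable base = $577,092 − $42,300 = $534,792.
Rate = $534,792 / 22,283 units = $24 per unit.
Year 1: 3,079 × $24 = $73,896. Book value $503,196.
Year 2: 5,962 × $24 = $143,088. Book value $360,108.
Year 3: 2,293 × $24 = $55,032. Book value $305,076.
Year 4: 3,305 × $24 = $79,320. Book value $225,756.
Year 5: 1,212 × $24 = $29,088. Book value $196,668.
Year 6: 5,586 × $24 = $134,064. Book value $62,604.
Year 7: 846 × $24 = $20,304. Book value $42,300.

$73,896; $143,088; $55,032; $79,320; $29,088; $134,064; $20,304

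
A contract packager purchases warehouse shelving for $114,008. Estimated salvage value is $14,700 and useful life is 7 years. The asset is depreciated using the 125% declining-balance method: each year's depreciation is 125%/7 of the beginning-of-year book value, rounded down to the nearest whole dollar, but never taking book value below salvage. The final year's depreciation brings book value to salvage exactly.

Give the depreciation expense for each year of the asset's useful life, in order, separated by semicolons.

Depreciable base = $114,008 − $14,700 = $99,308.
Year 1: ⌊$114,008 × 125%/7⌋ = $20,358. Book value $93,650.
Year 2: ⌊$93,650 × 125%/7⌋ = $16,723. Book value $76,927.
Year 3: ⌊$76,927 × 125%/7⌋ = $13,736. Book value $63,191.
Year 4: ⌊$63,191 × 125%/7⌋ = $11,284. Book value $51,907.
Year 5: ⌊$51,907 × 125%/7⌋ = $9,269. Book value $42,638.
Year 6: ⌊$42,638 × 125%/7⌋ = $7,613. Book value $35,025.
Year 7 (final): $35,025 − $14,700 = $20,325. Book value $14,700.

$20,358; $16,723; $13,736; $11,284; $9,269; $7,613; $20,325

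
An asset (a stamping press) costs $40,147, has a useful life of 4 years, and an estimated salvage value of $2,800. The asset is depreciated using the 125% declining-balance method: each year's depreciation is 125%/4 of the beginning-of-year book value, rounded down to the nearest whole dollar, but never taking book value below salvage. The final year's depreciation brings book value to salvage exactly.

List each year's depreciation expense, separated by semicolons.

Depreciable base = $40,147 − $2,800 = $37,347.
Year 1: ⌊$40,147 × 125%/4⌋ = $12,545. Book value $27,602.
Year 2: ⌊$27,602 × 125%/4⌋ = $8,625. Book value $18,977.
Year 3: ⌊$18,977 × 125%/4⌋ = $5,930. Book value $13,047.
Year 4 (final): $13,047 − $2,800 = $10,247. Book value $2,800.

$12,545; $8,625; $5,930; $10,247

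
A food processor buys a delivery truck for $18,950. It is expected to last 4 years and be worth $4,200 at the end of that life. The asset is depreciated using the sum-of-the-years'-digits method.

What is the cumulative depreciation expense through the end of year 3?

Depreciable base = $18,950 − $4,200 = $14,750.
Sum of the years' digits = 4+3+2+1 = 10.
Year 1: $14,750 × 4/10 = $5,900. Book value $13,050.
Year 2: $14,750 × 3/10 = $4,425. Book value $8,625.
Year 3: $14,750 × 2/10 = $2,950. Book value $5,675.
Accumulated through year 3 = $18,950 − $5,675 = $13,275.

$13,275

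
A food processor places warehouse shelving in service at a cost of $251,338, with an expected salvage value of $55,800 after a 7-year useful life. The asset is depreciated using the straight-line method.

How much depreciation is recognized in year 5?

$27,934

Depreciable base = $251,338 − $55,800 = $195,538.
Annual expense = $195,538 / 7 = $27,934.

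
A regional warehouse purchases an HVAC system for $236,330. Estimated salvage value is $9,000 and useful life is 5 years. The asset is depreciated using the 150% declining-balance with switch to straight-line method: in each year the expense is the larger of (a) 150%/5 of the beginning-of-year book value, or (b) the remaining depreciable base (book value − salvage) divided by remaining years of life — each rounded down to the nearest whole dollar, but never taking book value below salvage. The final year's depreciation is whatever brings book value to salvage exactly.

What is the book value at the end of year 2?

Depreciable base = $236,330 − $9,000 = $227,330.
Year 1: DB = ⌊$236,330 × 150%/5⌋ = $70,899; SL = ⌊$227,330/5⌋ = $45,466 → take DB $70,899. Book value $165,431.
Year 2: DB = ⌊$165,431 × 150%/5⌋ = $49,629; SL = ⌊$156,431/4⌋ = $39,107 → take DB $49,629. Book value $115,802.

$115,802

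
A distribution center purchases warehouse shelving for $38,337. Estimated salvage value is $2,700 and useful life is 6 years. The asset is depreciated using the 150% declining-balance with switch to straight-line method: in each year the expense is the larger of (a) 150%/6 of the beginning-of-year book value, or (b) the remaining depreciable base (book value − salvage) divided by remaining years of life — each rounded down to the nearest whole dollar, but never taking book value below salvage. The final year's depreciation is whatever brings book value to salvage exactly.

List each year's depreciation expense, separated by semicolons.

Depreciable base = $38,337 − $2,700 = $35,637.
Year 1: DB = ⌊$38,337 × 150%/6⌋ = $9,584; SL = ⌊$35,637/6⌋ = $5,939 → take DB $9,584. Book value $28,753.
Year 2: DB = ⌊$28,753 × 150%/6⌋ = $7,188; SL = ⌊$26,053/5⌋ = $5,210 → take DB $7,188. Book value $21,565.
Year 3: DB = ⌊$21,565 × 150%/6⌋ = $5,391; SL = ⌊$18,865/4⌋ = $4,716 → take DB $5,391. Book value $16,174.
Year 4: DB = ⌊$16,174 × 150%/6⌋ = $4,043; SL = ⌊$13,474/3⌋ = $4,491 → take SL $4,491. Book value $11,683.
Year 5: DB = ⌊$11,683 × 150%/6⌋ = $2,920; SL = ⌊$8,983/2⌋ = $4,491 → take SL $4,491. Book value $7,192.
Year 6 (final): $7,192 − $2,700 = $4,492. Book value $2,700.

$9,584; $7,188; $5,391; $4,491; $4,491; $4,492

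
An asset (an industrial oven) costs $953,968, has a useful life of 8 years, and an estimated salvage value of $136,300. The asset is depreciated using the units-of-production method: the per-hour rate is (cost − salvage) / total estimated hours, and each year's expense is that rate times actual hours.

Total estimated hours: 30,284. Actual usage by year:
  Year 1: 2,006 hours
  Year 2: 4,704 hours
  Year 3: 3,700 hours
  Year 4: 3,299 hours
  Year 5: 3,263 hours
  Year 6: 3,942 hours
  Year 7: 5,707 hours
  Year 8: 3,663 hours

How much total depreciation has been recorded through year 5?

Depreciable base = $953,968 − $136,300 = $817,668.
Rate = $817,668 / 30,284 hours = $27 per hour.
Year 1: 2,006 × $27 = $54,162. Book value $899,806.
Year 2: 4,704 × $27 = $127,008. Book value $772,798.
Year 3: 3,700 × $27 = $99,900. Book value $672,898.
Year 4: 3,299 × $27 = $89,073. Book value $583,825.
Year 5: 3,263 × $27 = $88,101. Book value $495,724.
Accumulated through year 5 = $953,968 − $495,724 = $458,244.

$458,244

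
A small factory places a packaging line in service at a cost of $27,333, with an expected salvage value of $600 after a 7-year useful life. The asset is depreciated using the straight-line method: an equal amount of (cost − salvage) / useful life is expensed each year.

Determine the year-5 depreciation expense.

Depreciable base = $27,333 − $600 = $26,733.
Annual expense = $26,733 / 7 = $3,819.

$3,819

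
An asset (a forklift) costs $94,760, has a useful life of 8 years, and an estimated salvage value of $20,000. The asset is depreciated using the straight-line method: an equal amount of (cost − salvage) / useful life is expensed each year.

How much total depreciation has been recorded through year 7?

Depreciable base = $94,760 − $20,000 = $74,760.
Annual expense = $74,760 / 8 = $9,345.
End of year 1: book value $85,415.
End of year 2: book value $76,070.
End of year 3: book value $66,725.
End of year 4: book value $57,380.
End of year 5: book value $48,035.
End of year 6: book value $38,690.
End of year 7: book value $29,345.
Accumulated through year 7 = $94,760 − $29,345 = $65,415.

$65,415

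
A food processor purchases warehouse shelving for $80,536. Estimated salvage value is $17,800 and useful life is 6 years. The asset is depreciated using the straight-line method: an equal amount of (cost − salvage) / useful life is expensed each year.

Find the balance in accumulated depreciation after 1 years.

$10,456

Depreciable base = $80,536 − $17,800 = $62,736.
Annual expense = $62,736 / 6 = $10,456.
End of year 1: book value $70,080.
Accumulated through year 1 = $80,536 − $70,080 = $10,456.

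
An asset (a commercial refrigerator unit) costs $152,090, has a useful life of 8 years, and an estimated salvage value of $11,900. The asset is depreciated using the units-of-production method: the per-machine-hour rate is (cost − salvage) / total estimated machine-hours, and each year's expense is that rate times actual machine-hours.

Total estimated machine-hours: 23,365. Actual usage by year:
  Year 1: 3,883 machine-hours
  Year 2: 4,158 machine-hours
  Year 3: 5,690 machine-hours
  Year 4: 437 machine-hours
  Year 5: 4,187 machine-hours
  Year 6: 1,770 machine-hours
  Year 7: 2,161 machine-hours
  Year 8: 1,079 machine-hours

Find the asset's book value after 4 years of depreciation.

$67,082

Depreciable base = $152,090 − $11,900 = $140,190.
Rate = $140,190 / 23,365 machine-hours = $6 per machine-hour.
Year 1: 3,883 × $6 = $23,298. Book value $128,792.
Year 2: 4,158 × $6 = $24,948. Book value $103,844.
Year 3: 5,690 × $6 = $34,140. Book value $69,704.
Year 4: 437 × $6 = $2,622. Book value $67,082.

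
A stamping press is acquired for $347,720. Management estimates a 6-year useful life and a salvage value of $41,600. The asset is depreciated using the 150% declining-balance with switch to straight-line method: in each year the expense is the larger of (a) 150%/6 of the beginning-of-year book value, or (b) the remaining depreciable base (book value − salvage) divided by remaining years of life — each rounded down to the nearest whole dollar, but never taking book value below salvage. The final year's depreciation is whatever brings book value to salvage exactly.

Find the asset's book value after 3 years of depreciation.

Depreciable base = $347,720 − $41,600 = $306,120.
Year 1: DB = ⌊$347,720 × 150%/6⌋ = $86,930; SL = ⌊$306,120/6⌋ = $51,020 → take DB $86,930. Book value $260,790.
Year 2: DB = ⌊$260,790 × 150%/6⌋ = $65,197; SL = ⌊$219,190/5⌋ = $43,838 → take DB $65,197. Book value $195,593.
Year 3: DB = ⌊$195,593 × 150%/6⌋ = $48,898; SL = ⌊$153,993/4⌋ = $38,498 → take DB $48,898. Book value $146,695.

$146,695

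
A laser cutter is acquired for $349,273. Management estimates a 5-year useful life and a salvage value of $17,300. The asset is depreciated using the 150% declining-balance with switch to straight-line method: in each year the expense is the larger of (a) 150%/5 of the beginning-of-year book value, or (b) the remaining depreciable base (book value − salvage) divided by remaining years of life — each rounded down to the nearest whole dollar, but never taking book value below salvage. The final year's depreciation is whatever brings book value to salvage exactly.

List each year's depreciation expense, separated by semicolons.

Depreciable base = $349,273 − $17,300 = $331,973.
Year 1: DB = ⌊$349,273 × 150%/5⌋ = $104,781; SL = ⌊$331,973/5⌋ = $66,394 → take DB $104,781. Book value $244,492.
Year 2: DB = ⌊$244,492 × 150%/5⌋ = $73,347; SL = ⌊$227,192/4⌋ = $56,798 → take DB $73,347. Book value $171,145.
Year 3: DB = ⌊$171,145 × 150%/5⌋ = $51,343; SL = ⌊$153,845/3⌋ = $51,281 → take DB $51,343. Book value $119,802.
Year 4: DB = ⌊$119,802 × 150%/5⌋ = $35,940; SL = ⌊$102,502/2⌋ = $51,251 → take SL $51,251. Book value $68,551.
Year 5 (final): $68,551 − $17,300 = $51,251. Book value $17,300.

$104,781; $73,347; $51,343; $51,251; $51,251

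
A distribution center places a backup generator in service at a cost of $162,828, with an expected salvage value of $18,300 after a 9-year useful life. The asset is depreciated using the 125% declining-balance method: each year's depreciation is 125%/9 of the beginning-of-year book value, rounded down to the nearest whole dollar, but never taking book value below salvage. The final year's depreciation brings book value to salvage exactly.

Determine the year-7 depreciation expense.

Depreciable base = $162,828 − $18,300 = $144,528.
Year 1: ⌊$162,828 × 125%/9⌋ = $22,615. Book value $140,213.
Year 2: ⌊$140,213 × 125%/9⌋ = $19,474. Book value $120,739.
Year 3: ⌊$120,739 × 125%/9⌋ = $16,769. Book value $103,970.
Year 4: ⌊$103,970 × 125%/9⌋ = $14,440. Book value $89,530.
Year 5: ⌊$89,530 × 125%/9⌋ = $12,434. Book value $77,096.
Year 6: ⌊$77,096 × 125%/9⌋ = $10,707. Book value $66,389.
Year 7: ⌊$66,389 × 125%/9⌋ = $9,220. Book value $57,169.

$9,220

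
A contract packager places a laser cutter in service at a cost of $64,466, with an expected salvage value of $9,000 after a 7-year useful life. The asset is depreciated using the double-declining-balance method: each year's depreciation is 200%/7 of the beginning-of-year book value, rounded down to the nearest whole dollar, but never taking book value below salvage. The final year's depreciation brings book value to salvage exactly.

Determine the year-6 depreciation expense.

$2,988

Depreciable base = $64,466 − $9,000 = $55,466.
Year 1: ⌊$64,466 × 200%/7⌋ = $18,418. Book value $46,048.
Year 2: ⌊$46,048 × 200%/7⌋ = $13,156. Book value $32,892.
Year 3: ⌊$32,892 × 200%/7⌋ = $9,397. Book value $23,495.
Year 4: ⌊$23,495 × 200%/7⌋ = $6,712. Book value $16,783.
Year 5: ⌊$16,783 × 200%/7⌋ = $4,795. Book value $11,988.
Year 6: ⌊$11,988 × 200%/7⌋ = $3,425, capped at $2,988. Book value $9,000.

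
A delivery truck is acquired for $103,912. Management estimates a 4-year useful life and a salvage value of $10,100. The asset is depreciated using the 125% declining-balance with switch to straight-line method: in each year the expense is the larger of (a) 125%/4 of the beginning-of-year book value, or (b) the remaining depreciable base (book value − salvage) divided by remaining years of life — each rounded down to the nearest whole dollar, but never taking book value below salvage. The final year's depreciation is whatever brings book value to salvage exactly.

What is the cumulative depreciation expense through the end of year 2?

$54,797

Depreciable base = $103,912 − $10,100 = $93,812.
Year 1: DB = ⌊$103,912 × 125%/4⌋ = $32,472; SL = ⌊$93,812/4⌋ = $23,453 → take DB $32,472. Book value $71,440.
Year 2: DB = ⌊$71,440 × 125%/4⌋ = $22,325; SL = ⌊$61,340/3⌋ = $20,446 → take DB $22,325. Book value $49,115.
Accumulated through year 2 = $103,912 − $49,115 = $54,797.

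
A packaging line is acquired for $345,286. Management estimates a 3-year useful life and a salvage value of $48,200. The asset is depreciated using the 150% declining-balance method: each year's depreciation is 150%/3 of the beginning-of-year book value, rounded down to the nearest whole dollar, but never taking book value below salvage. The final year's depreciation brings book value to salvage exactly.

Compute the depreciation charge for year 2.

Depreciable base = $345,286 − $48,200 = $297,086.
Year 1: ⌊$345,286 × 150%/3⌋ = $172,643. Book value $172,643.
Year 2: ⌊$172,643 × 150%/3⌋ = $86,321. Book value $86,322.

$86,321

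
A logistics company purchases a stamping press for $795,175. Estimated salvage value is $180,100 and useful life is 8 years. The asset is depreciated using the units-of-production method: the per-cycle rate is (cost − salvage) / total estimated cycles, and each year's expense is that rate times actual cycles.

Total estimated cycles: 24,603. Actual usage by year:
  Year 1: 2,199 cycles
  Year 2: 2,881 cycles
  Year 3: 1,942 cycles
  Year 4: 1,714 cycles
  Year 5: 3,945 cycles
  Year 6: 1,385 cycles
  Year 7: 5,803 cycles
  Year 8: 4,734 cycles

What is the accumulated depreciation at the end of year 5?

$317,025

Depreciable base = $795,175 − $180,100 = $615,075.
Rate = $615,075 / 24,603 cycles = $25 per cycle.
Year 1: 2,199 × $25 = $54,975. Book value $740,200.
Year 2: 2,881 × $25 = $72,025. Book value $668,175.
Year 3: 1,942 × $25 = $48,550. Book value $619,625.
Year 4: 1,714 × $25 = $42,850. Book value $576,775.
Year 5: 3,945 × $25 = $98,625. Book value $478,150.
Accumulated through year 5 = $795,175 − $478,150 = $317,025.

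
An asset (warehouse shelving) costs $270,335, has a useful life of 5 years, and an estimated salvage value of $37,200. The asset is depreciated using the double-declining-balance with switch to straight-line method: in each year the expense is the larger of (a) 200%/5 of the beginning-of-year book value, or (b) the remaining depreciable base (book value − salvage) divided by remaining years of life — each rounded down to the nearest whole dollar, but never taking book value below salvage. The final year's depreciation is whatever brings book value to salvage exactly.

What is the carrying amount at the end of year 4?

$37,200

Depreciable base = $270,335 − $37,200 = $233,135.
Year 1: DB = ⌊$270,335 × 200%/5⌋ = $108,134; SL = ⌊$233,135/5⌋ = $46,627 → take DB $108,134. Book value $162,201.
Year 2: DB = ⌊$162,201 × 200%/5⌋ = $64,880; SL = ⌊$125,001/4⌋ = $31,250 → take DB $64,880. Book value $97,321.
Year 3: DB = ⌊$97,321 × 200%/5⌋ = $38,928; SL = ⌊$60,121/3⌋ = $20,040 → take DB $38,928. Book value $58,393.
Year 4: DB = ⌊$58,393 × 200%/5⌋ = $23,357; SL = ⌊$21,193/2⌋ = $10,596 → take DB $23,357, capped at $21,193. Book value $37,200.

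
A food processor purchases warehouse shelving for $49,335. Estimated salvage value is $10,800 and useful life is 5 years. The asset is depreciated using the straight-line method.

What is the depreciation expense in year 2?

Depreciable base = $49,335 − $10,800 = $38,535.
Annual expense = $38,535 / 5 = $7,707.

$7,707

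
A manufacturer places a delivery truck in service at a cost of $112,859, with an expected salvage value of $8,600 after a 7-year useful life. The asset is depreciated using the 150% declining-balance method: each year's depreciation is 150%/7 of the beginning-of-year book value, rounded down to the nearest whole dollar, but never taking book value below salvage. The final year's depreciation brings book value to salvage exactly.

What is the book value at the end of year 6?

Depreciable base = $112,859 − $8,600 = $104,259.
Year 1: ⌊$112,859 × 150%/7⌋ = $24,184. Book value $88,675.
Year 2: ⌊$88,675 × 150%/7⌋ = $19,001. Book value $69,674.
Year 3: ⌊$69,674 × 150%/7⌋ = $14,930. Book value $54,744.
Year 4: ⌊$54,744 × 150%/7⌋ = $11,730. Book value $43,014.
Year 5: ⌊$43,014 × 150%/7⌋ = $9,217. Book value $33,797.
Year 6: ⌊$33,797 × 150%/7⌋ = $7,242. Book value $26,555.

$26,555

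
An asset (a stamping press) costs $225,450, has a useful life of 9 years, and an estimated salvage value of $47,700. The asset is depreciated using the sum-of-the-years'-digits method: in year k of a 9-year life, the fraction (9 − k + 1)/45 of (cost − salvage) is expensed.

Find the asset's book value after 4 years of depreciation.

Depreciable base = $225,450 − $47,700 = $177,750.
Sum of the years' digits = 9+8+7+6+5+4+3+2+1 = 45.
Year 1: $177,750 × 9/45 = $35,550. Book value $189,900.
Year 2: $177,750 × 8/45 = $31,600. Book value $158,300.
Year 3: $177,750 × 7/45 = $27,650. Book value $130,650.
Year 4: $177,750 × 6/45 = $23,700. Book value $106,950.

$106,950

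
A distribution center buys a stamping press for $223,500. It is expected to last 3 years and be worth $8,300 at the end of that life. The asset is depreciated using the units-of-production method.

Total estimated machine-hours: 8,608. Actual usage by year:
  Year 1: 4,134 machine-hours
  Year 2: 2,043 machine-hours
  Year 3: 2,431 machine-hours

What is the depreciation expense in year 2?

Depreciable base = $223,500 − $8,300 = $215,200.
Rate = $215,200 / 8,608 machine-hours = $25 per machine-hour.
Year 1: 4,134 × $25 = $103,350. Book value $120,150.
Year 2: 2,043 × $25 = $51,075. Book value $69,075.

$51,075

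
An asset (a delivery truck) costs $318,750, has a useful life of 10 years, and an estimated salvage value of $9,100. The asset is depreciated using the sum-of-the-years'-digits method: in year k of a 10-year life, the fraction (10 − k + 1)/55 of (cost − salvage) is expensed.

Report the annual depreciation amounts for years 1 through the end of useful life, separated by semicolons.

Depreciable base = $318,750 − $9,100 = $309,650.
Sum of the years' digits = 10+9+8+7+6+5+4+3+2+1 = 55.
Year 1: $309,650 × 10/55 = $56,300. Book value $262,450.
Year 2: $309,650 × 9/55 = $50,670. Book value $211,780.
Year 3: $309,650 × 8/55 = $45,040. Book value $166,740.
Year 4: $309,650 × 7/55 = $39,410. Book value $127,330.
Year 5: $309,650 × 6/55 = $33,780. Book value $93,550.
Year 6: $309,650 × 5/55 = $28,150. Book value $65,400.
Year 7: $309,650 × 4/55 = $22,520. Book value $42,880.
Year 8: $309,650 × 3/55 = $16,890. Book value $25,990.
Year 9: $309,650 × 2/55 = $11,260. Book value $14,730.
Year 10: $309,650 × 1/55 = $5,630. Book value $9,100.

$56,300; $50,670; $45,040; $39,410; $33,780; $28,150; $22,520; $16,890; $11,260; $5,630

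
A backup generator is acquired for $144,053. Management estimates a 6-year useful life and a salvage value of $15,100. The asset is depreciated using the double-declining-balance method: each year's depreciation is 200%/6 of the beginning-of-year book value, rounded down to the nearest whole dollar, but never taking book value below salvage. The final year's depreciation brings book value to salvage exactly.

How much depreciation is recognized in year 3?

Depreciable base = $144,053 − $15,100 = $128,953.
Year 1: ⌊$144,053 × 200%/6⌋ = $48,017. Book value $96,036.
Year 2: ⌊$96,036 × 200%/6⌋ = $32,012. Book value $64,024.
Year 3: ⌊$64,024 × 200%/6⌋ = $21,341. Book value $42,683.

$21,341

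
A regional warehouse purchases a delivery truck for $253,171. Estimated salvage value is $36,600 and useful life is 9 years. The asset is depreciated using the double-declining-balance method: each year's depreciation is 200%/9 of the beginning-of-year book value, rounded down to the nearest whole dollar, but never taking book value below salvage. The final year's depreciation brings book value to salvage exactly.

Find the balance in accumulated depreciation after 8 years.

$216,571

Depreciable base = $253,171 − $36,600 = $216,571.
Year 1: ⌊$253,171 × 200%/9⌋ = $56,260. Book value $196,911.
Year 2: ⌊$196,911 × 200%/9⌋ = $43,758. Book value $153,153.
Year 3: ⌊$153,153 × 200%/9⌋ = $34,034. Book value $119,119.
Year 4: ⌊$119,119 × 200%/9⌋ = $26,470. Book value $92,649.
Year 5: ⌊$92,649 × 200%/9⌋ = $20,588. Book value $72,061.
Year 6: ⌊$72,061 × 200%/9⌋ = $16,013. Book value $56,048.
Year 7: ⌊$56,048 × 200%/9⌋ = $12,455. Book value $43,593.
Year 8: ⌊$43,593 × 200%/9⌋ = $9,687, capped at $6,993. Book value $36,600.
Accumulated through year 8 = $253,171 − $36,600 = $216,571.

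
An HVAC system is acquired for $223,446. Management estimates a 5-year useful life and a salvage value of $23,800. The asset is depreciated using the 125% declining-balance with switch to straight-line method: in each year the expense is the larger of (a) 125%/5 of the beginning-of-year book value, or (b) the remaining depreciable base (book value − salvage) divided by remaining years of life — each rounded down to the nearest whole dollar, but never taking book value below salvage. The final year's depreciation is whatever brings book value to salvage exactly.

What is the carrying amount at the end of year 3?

$91,726

Depreciable base = $223,446 − $23,800 = $199,646.
Year 1: DB = ⌊$223,446 × 125%/5⌋ = $55,861; SL = ⌊$199,646/5⌋ = $39,929 → take DB $55,861. Book value $167,585.
Year 2: DB = ⌊$167,585 × 125%/5⌋ = $41,896; SL = ⌊$143,785/4⌋ = $35,946 → take DB $41,896. Book value $125,689.
Year 3: DB = ⌊$125,689 × 125%/5⌋ = $31,422; SL = ⌊$101,889/3⌋ = $33,963 → take SL $33,963. Book value $91,726.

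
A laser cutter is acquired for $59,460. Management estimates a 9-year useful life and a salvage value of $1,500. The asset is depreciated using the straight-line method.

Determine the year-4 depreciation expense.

Depreciable base = $59,460 − $1,500 = $57,960.
Annual expense = $57,960 / 9 = $6,440.

$6,440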